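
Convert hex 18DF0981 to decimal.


18DF0981 hex = 417270145 decimal

417270145


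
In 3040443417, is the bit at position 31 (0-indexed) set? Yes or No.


0b10110101001110010111110000011001, bit 31 = 1. Yes

Yes


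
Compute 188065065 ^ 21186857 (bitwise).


0b1011001101011010010100101001 ^ 0b1010000110100100100101001 = 0b1010011101101110110000000000 = 175565824

175565824


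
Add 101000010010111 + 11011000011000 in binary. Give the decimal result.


101000010010111 + 11011000011000 = 1000011010101111 = 34479

34479


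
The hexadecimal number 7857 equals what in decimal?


7857 hex = 30807 decimal

30807


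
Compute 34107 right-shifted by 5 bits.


0b1000010100111011 >> 5 = 0b10000101001 = 1065

1065


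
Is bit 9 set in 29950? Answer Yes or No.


0b111010011111110, bit 9 = 0. No

No


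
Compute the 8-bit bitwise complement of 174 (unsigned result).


~0b10101110 = 0b1010001 = 81 (8-bit unsigned)

81


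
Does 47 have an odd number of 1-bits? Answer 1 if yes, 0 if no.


0b101111 has 5 ones => parity 1

1


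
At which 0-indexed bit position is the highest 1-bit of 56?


0b111000. Highest set bit at position 5

5


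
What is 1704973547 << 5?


0b1100101100111111101010011101011 << 5 = 0b110010110011111110101001110101100000 = 54559153504

54559153504


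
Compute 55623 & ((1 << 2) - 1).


55623 & 3 = 3

3


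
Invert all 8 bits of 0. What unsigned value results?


0 ^ 255 = 255

255


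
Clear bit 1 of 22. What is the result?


22 & ~(1 << 1) = 20

20


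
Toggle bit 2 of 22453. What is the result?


22453 ^ (1 << 2) = 22453 ^ 4 = 22449

22449


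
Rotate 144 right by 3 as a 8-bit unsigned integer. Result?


Rotate 0b10010000 right by 3 (8-bit) = 0b10010 = 18

18


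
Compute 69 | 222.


0b1000101 | 0b11011110 = 0b11011111 = 223

223


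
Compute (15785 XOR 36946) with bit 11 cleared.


Step 1: 15785 ^ 36946 = 44539
Step 2: 44539 & ~(1 << 11) = 42491

42491


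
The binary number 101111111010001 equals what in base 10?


101111111010001 in decimal = 24529

24529


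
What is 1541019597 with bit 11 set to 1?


1541019597 | (1 << 11) = 1541019597 | 2048 = 1541021645

1541021645


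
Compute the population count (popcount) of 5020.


0b1001110011100 has 7 set bits

7


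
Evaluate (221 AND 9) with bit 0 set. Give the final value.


Step 1: 221 & 9 = 9
Step 2: 9 | (1 << 0) = 9 | 1 = 9

9


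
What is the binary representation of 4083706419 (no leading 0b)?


4083706419 = 11110011011010000110101000110011 in binary

11110011011010000110101000110011


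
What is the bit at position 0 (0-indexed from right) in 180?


0b10110100, position 0 = 0

0


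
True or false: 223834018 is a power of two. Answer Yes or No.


0b1101010101110110111110100010. Multiple bits set => No

No


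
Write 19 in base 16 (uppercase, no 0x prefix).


19 = 13 hex

13


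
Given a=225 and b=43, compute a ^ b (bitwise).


225 ^ 43 = 202

202


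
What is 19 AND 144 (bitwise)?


0b10011 & 0b10010000 = 0b10000 = 16

16


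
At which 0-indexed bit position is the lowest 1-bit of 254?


0b11111110. Lowest set bit at position 1

1


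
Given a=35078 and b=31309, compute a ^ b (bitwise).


35078 ^ 31309 = 62283

62283


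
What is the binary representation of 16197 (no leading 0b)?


16197 = 11111101000101 in binary

11111101000101


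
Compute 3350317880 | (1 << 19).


3350317880 | (1 << 19) = 3350317880 | 524288 = 3350842168

3350842168


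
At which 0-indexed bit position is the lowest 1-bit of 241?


0b11110001. Lowest set bit at position 0

0


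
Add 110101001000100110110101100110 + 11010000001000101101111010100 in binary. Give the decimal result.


110101001000100110110101100110 + 11010000001000101101111010100 = 1001111001001101100100100111010 = 1327941946

1327941946


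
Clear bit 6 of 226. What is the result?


226 & ~(1 << 6) = 162

162


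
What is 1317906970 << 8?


0b1001110100011011010101000011010 << 8 = 0b100111010001101101010100001101000000000 = 337384184320

337384184320


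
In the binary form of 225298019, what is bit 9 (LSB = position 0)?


0b1101011011011100011001100011, position 9 = 1

1


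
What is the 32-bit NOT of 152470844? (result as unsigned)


~0b1001000101101000010100111100 = 0b11110110111010010111101011000011 = 4142496451 (32-bit unsigned)

4142496451


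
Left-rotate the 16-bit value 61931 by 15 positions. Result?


Rotate 0b1111000111101011 left by 15 (16-bit) = 0b1111100011110101 = 63733

63733


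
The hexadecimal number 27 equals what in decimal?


27 hex = 39 decimal

39


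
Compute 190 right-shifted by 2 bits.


0b10111110 >> 2 = 0b101111 = 47

47


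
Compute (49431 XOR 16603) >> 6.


Step 1: 49431 ^ 16603 = 33228
Step 2: 33228 >> 6 = 519

519


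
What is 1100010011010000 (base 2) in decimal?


1100010011010000 in decimal = 50384

50384


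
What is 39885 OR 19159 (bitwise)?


0b1001101111001101 | 0b100101011010111 = 0b1101101111011111 = 56287

56287


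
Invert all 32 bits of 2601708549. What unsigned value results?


2601708549 ^ 4294967295 = 1693258746

1693258746


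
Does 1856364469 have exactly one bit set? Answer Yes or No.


0b1101110101001011101111110110101. Multiple bits set => No

No


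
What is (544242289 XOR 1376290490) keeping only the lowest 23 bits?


Step 1: 544242289 ^ 1376290490 = 1920531659
Step 2: 1920531659 & 8388607 = 7929035

7929035


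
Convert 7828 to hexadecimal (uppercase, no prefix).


7828 = 1E94 hex

1E94


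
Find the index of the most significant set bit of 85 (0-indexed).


0b1010101. Highest set bit at position 6

6


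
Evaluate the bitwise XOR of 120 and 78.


0b1111000 ^ 0b1001110 = 0b110110 = 54

54


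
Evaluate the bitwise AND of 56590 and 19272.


0b1101110100001110 & 0b100101101001000 = 0b100100100001000 = 18696

18696


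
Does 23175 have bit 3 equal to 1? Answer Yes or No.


0b101101010000111, bit 3 = 0. No

No


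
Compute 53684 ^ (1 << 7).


53684 ^ (1 << 7) = 53684 ^ 128 = 53556

53556


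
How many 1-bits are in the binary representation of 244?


0b11110100 has 5 set bits

5


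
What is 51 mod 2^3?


51 & 7 = 3

3


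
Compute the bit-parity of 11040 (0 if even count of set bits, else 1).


0b10101100100000 has 5 ones => parity 1

1


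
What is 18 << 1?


0b10010 << 1 = 0b100100 = 36

36


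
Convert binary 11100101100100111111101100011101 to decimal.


11100101100100111111101100011101 in decimal = 3851680541

3851680541


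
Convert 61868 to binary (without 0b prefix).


61868 = 1111000110101100 in binary

1111000110101100


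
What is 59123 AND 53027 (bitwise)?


0b1110011011110011 & 0b1100111100100011 = 0b1100011000100011 = 50723

50723


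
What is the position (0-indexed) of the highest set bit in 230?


0b11100110. Highest set bit at position 7

7


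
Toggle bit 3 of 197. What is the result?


197 ^ (1 << 3) = 197 ^ 8 = 205

205


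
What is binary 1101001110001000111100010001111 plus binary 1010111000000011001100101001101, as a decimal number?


1101001110001000111100010001111 + 1010111000000011001100101001101 = 11000000110001100001000111011100 = 3234206172

3234206172


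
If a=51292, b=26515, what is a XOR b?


51292 ^ 26515 = 45007

45007


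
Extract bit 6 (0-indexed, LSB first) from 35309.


0b1000100111101101, position 6 = 1

1


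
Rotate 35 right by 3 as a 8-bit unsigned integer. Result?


Rotate 0b100011 right by 3 (8-bit) = 0b1100100 = 100

100


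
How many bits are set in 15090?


0b11101011110010 has 9 set bits

9


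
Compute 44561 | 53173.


0b1010111000010001 | 0b1100111110110101 = 0b1110111110110101 = 61365

61365


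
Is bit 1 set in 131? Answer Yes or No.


0b10000011, bit 1 = 1. Yes

Yes


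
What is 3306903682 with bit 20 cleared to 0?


3306903682 & ~(1 << 20) = 3305855106

3305855106


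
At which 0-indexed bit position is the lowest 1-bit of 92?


0b1011100. Lowest set bit at position 2

2


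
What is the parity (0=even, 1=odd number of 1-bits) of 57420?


0b1110000001001100 has 6 ones => parity 0

0


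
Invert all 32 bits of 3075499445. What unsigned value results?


3075499445 ^ 4294967295 = 1219467850

1219467850


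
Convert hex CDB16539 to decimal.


CDB16539 hex = 3450955065 decimal

3450955065


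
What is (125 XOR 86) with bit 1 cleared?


Step 1: 125 ^ 86 = 43
Step 2: 43 & ~(1 << 1) = 41

41


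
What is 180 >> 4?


0b10110100 >> 4 = 0b1011 = 11

11


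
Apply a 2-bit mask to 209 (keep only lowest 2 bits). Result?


209 & 3 = 1

1


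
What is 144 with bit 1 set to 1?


144 | (1 << 1) = 144 | 2 = 146

146


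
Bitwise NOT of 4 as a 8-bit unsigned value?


~0b100 = 0b11111011 = 251 (8-bit unsigned)

251


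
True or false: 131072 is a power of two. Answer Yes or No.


0b100000000000000000. Only one bit set => Yes

Yes


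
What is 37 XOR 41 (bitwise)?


0b100101 ^ 0b101001 = 0b1100 = 12

12


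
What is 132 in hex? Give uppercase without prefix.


132 = 84 hex

84


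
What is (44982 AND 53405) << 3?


Step 1: 44982 & 53405 = 32916
Step 2: 32916 << 3 = 263328

263328


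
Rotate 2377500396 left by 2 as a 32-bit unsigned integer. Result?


Rotate 0b10001101101101011100011011101100 left by 2 (32-bit) = 0b110110110101110001101110110010 = 920066994

920066994


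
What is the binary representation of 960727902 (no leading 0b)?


960727902 = 111001010000111000101101011110 in binary

111001010000111000101101011110


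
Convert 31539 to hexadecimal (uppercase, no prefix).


31539 = 7B33 hex

7B33


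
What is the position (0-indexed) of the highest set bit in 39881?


0b1001101111001001. Highest set bit at position 15

15


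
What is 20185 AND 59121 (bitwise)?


0b100111011011001 & 0b1110011011110001 = 0b100011011010001 = 18129

18129


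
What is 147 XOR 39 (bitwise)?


0b10010011 ^ 0b100111 = 0b10110100 = 180

180


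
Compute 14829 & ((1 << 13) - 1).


14829 & 8191 = 6637

6637


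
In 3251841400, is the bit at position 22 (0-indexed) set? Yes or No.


0b11000001110100110010100101111000, bit 22 = 1. Yes

Yes


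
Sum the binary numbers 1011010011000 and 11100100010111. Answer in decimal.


1011010011000 + 11100100010111 = 100111110101111 = 20399

20399


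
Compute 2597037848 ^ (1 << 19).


2597037848 ^ (1 << 19) = 2597037848 ^ 524288 = 2596513560

2596513560


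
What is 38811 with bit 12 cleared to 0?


38811 & ~(1 << 12) = 34715

34715


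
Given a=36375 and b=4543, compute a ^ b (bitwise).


36375 ^ 4543 = 40872

40872


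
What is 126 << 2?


0b1111110 << 2 = 0b111111000 = 504

504


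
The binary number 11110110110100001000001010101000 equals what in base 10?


11110110110100001000001010101000 in decimal = 4140860072

4140860072


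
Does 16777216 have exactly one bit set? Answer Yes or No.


0b1000000000000000000000000. Only one bit set => Yes

Yes


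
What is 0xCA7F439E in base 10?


CA7F439E hex = 3397338014 decimal

3397338014


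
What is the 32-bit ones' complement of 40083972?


40083972 ^ 4294967295 = 4254883323

4254883323


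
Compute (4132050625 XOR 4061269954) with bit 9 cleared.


Step 1: 4132050625 ^ 4061269954 = 72882435
Step 2: 72882435 & ~(1 << 9) = 72882435

72882435


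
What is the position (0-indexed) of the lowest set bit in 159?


0b10011111. Lowest set bit at position 0

0


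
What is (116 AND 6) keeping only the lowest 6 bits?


Step 1: 116 & 6 = 4
Step 2: 4 & 63 = 4

4


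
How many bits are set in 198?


0b11000110 has 4 set bits

4


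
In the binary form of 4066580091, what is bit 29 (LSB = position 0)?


0b11110010011000110001011001111011, position 29 = 1

1


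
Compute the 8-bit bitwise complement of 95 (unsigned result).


~0b1011111 = 0b10100000 = 160 (8-bit unsigned)

160


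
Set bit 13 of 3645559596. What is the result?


3645559596 | (1 << 13) = 3645559596 | 8192 = 3645567788

3645567788


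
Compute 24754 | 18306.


0b110000010110010 | 0b100011110000010 = 0b110011110110010 = 26546

26546


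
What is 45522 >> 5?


0b1011000111010010 >> 5 = 0b10110001110 = 1422

1422


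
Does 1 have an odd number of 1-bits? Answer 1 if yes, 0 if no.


0b1 has 1 ones => parity 1

1


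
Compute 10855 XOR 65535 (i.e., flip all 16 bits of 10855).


10855 ^ 65535 = 54680

54680


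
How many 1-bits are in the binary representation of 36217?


0b1000110101111001 has 9 set bits

9


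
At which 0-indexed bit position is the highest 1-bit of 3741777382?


0b11011111000001101111110111100110. Highest set bit at position 31

31


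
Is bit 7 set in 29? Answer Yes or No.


0b11101, bit 7 = 0. No

No


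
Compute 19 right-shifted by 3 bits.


0b10011 >> 3 = 0b10 = 2

2


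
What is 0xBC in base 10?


BC hex = 188 decimal

188


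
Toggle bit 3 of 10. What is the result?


10 ^ (1 << 3) = 10 ^ 8 = 2

2


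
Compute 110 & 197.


0b1101110 & 0b11000101 = 0b1000100 = 68

68


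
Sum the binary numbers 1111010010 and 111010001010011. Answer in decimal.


1111010010 + 111010001010011 = 111100000100101 = 30757

30757


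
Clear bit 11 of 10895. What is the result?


10895 & ~(1 << 11) = 8847

8847


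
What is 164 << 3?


0b10100100 << 3 = 0b10100100000 = 1312

1312


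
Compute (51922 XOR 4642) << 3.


Step 1: 51922 ^ 4642 = 55536
Step 2: 55536 << 3 = 444288

444288


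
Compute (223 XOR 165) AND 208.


Step 1: 223 ^ 165 = 122
Step 2: 122 & 208 = 80

80


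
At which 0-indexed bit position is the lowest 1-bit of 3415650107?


0b11001011100101101010111100111011. Lowest set bit at position 0

0


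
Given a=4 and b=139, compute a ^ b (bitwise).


4 ^ 139 = 143

143


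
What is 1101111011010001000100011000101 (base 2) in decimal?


1101111011010001000100011000101 in decimal = 1869121733

1869121733


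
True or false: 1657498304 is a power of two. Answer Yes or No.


0b1100010110010110110101011000000. Multiple bits set => No

No


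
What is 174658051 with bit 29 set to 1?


174658051 | (1 << 29) = 174658051 | 536870912 = 711528963

711528963


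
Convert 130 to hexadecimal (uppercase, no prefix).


130 = 82 hex

82


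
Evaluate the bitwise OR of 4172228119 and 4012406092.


0b11111000101011110010011000010111 | 0b11101111001010000111010101001100 = 0b11111111101011110111011101011111 = 4289689439

4289689439


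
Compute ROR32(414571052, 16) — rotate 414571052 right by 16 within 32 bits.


Rotate 0b11000101101011101101000101100 right by 16 (32-bit) = 0b11011010001011000001100010110101 = 3660322997

3660322997


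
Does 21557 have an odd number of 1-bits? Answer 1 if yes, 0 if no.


0b101010000110101 has 7 ones => parity 1

1


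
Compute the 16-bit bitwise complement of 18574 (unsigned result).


~0b100100010001110 = 0b1011011101110001 = 46961 (16-bit unsigned)

46961


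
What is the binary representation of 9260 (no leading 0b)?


9260 = 10010000101100 in binary

10010000101100


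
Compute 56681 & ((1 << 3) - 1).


56681 & 7 = 1

1


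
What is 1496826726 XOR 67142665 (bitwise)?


0b1011001001101111100001101100110 ^ 0b100000000001000010000001001 = 0b1011101001101110100011101101111 = 1563903855

1563903855


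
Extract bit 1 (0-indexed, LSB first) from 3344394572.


0b11000111010101110110100101001100, position 1 = 0

0


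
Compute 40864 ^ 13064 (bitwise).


0b1001111110100000 ^ 0b11001100001000 = 0b1010110010101000 = 44200

44200


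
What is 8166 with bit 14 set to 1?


8166 | (1 << 14) = 8166 | 16384 = 24550

24550


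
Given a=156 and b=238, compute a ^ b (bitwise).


156 ^ 238 = 114

114


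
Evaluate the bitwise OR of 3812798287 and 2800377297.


0b11100011010000101010111101001111 | 0b10100110111010100101110111010001 = 0b11100111111010101111111111011111 = 3890937823

3890937823


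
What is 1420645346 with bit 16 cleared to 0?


1420645346 & ~(1 << 16) = 1420579810

1420579810


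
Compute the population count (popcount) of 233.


0b11101001 has 5 set bits

5


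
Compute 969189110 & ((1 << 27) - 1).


969189110 & 134217727 = 29665014

29665014


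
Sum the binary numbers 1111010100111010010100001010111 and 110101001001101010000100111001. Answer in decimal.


1111010100111010010100001010111 + 110101001001101010000100111001 = 10101111110000111100100110010000 = 2948843920

2948843920


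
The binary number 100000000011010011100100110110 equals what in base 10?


100000000011010011100100110110 in decimal = 537737526

537737526


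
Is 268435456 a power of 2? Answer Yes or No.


0b10000000000000000000000000000. Only one bit set => Yes

Yes


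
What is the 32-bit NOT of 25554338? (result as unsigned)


~0b1100001011110110110100010 = 0b11111110011110100001001001011101 = 4269412957 (32-bit unsigned)

4269412957


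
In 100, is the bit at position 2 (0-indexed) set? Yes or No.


0b1100100, bit 2 = 1. Yes

Yes


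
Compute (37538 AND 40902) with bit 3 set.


Step 1: 37538 & 40902 = 37506
Step 2: 37506 | (1 << 3) = 37506 | 8 = 37514

37514


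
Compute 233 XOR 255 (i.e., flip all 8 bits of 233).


233 ^ 255 = 22

22


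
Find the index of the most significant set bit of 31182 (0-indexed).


0b111100111001110. Highest set bit at position 14

14


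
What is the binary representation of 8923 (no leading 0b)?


8923 = 10001011011011 in binary

10001011011011


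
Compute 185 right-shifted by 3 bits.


0b10111001 >> 3 = 0b10111 = 23

23


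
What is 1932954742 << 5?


0b1110011001101101000110001110110 << 5 = 0b111001100110110100011000111011000000 = 61854551744

61854551744


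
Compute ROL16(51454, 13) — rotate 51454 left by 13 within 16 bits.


Rotate 0b1100100011111110 left by 13 (16-bit) = 0b1101100100011111 = 55583

55583


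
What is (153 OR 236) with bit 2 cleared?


Step 1: 153 | 236 = 253
Step 2: 253 & ~(1 << 2) = 249

249


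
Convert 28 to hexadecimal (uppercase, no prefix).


28 = 1C hex

1C


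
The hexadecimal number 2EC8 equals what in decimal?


2EC8 hex = 11976 decimal

11976


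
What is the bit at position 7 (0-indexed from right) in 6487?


0b1100101010111, position 7 = 0

0


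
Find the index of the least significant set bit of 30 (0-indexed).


0b11110. Lowest set bit at position 1

1


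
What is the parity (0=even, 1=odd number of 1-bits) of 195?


0b11000011 has 4 ones => parity 0

0


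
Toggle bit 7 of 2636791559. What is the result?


2636791559 ^ (1 << 7) = 2636791559 ^ 128 = 2636791687

2636791687


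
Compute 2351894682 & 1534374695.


0b10001100001011110001000010011010 & 0b1011011011101001011001100100111 = 0b1000001001000001000000000010 = 136581122

136581122


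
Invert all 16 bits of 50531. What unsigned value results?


50531 ^ 65535 = 15004

15004


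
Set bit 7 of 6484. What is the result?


6484 | (1 << 7) = 6484 | 128 = 6612

6612


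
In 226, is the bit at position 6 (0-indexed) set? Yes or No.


0b11100010, bit 6 = 1. Yes

Yes


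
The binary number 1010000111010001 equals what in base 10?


1010000111010001 in decimal = 41425

41425


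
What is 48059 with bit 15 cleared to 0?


48059 & ~(1 << 15) = 15291

15291


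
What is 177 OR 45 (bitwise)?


0b10110001 | 0b101101 = 0b10111101 = 189

189


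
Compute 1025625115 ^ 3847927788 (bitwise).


0b111101001000011100110000011011 ^ 0b11100101010110101011011111101100 = 0b11011000011110110111101111110111 = 3631971319

3631971319


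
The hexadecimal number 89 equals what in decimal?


89 hex = 137 decimal

137


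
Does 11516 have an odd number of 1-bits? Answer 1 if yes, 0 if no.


0b10110011111100 has 9 ones => parity 1

1


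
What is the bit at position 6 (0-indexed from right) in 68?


0b1000100, position 6 = 1

1


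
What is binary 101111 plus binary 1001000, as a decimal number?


101111 + 1001000 = 1110111 = 119

119


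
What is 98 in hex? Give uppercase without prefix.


98 = 62 hex

62


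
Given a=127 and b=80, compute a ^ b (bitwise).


127 ^ 80 = 47

47


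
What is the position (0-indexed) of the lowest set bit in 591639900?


0b100011010000111011010101011100. Lowest set bit at position 2

2


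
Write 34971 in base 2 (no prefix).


34971 = 1000100010011011 in binary

1000100010011011


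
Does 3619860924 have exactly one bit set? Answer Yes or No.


0b11010111110000101011000110111100. Multiple bits set => No

No


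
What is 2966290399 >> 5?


0b10110000110011011111111111011111 >> 5 = 0b101100001100110111111111110 = 92696574

92696574


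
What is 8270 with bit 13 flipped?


8270 ^ (1 << 13) = 8270 ^ 8192 = 78

78


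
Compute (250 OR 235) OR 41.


Step 1: 250 | 235 = 251
Step 2: 251 | 41 = 251

251


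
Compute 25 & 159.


0b11001 & 0b10011111 = 0b11001 = 25

25


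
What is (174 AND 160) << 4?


Step 1: 174 & 160 = 160
Step 2: 160 << 4 = 2560

2560


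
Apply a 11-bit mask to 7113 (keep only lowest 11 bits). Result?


7113 & 2047 = 969

969


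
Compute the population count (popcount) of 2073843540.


0b1111011100111000101011101010100 has 18 set bits

18


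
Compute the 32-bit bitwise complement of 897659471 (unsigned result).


~0b110101100000010011001001001111 = 0b11001010011111101100110110110000 = 3397307824 (32-bit unsigned)

3397307824


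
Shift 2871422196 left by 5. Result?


0b10101011001001100110110011110100 << 5 = 0b1010101100100110011011001111010000000 = 91885510272

91885510272


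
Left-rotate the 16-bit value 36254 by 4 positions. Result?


Rotate 0b1000110110011110 left by 4 (16-bit) = 0b1101100111101000 = 55784

55784


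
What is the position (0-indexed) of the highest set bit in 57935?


0b1110001001001111. Highest set bit at position 15

15


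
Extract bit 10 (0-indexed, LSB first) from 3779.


0b111011000011, position 10 = 1

1


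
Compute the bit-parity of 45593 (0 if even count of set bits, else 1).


0b1011001000011001 has 7 ones => parity 1

1


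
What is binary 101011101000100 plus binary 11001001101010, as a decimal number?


101011101000100 + 11001001101010 = 1000100110101110 = 35246

35246


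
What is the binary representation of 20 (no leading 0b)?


20 = 10100 in binary

10100


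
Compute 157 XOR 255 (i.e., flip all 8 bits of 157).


157 ^ 255 = 98

98


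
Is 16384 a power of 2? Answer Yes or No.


0b100000000000000. Only one bit set => Yes

Yes


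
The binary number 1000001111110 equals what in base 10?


1000001111110 in decimal = 4222

4222


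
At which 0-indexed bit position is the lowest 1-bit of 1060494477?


0b111111001101011101110010001101. Lowest set bit at position 0

0


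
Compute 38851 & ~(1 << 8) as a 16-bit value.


38851 & ~(1 << 8) = 38595

38595


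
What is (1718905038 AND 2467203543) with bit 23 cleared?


Step 1: 1718905038 & 2467203543 = 33818822
Step 2: 33818822 & ~(1 << 23) = 33818822

33818822


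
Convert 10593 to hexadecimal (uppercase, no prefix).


10593 = 2961 hex

2961


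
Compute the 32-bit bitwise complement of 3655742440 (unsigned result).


~0b11011001111001100011001111101000 = 0b100110000110011100110000010111 = 639224855 (32-bit unsigned)

639224855


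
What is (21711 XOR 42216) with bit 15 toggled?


Step 1: 21711 ^ 42216 = 61479
Step 2: 61479 ^ (1 << 15) = 61479 ^ 32768 = 28711

28711


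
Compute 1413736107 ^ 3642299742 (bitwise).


0b1010100010000111110011010101011 ^ 0b11011001000110010001010101011110 = 0b10001101010110101111001111110101 = 2371548149

2371548149


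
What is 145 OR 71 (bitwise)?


0b10010001 | 0b1000111 = 0b11010111 = 215

215


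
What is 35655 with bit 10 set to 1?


35655 | (1 << 10) = 35655 | 1024 = 36679

36679


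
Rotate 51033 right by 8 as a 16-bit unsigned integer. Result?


Rotate 0b1100011101011001 right by 8 (16-bit) = 0b101100111000111 = 22983

22983


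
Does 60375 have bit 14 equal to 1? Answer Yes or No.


0b1110101111010111, bit 14 = 1. Yes

Yes


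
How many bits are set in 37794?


0b1001001110100010 has 7 set bits

7


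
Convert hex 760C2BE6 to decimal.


760C2BE6 hex = 1980509158 decimal

1980509158


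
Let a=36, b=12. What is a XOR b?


36 ^ 12 = 40

40


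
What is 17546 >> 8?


0b100010010001010 >> 8 = 0b1000100 = 68

68


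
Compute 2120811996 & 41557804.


0b1111110011010010000010111011100 & 0b10011110100001111100101100 = 0b10011010000000010100001100 = 40371468

40371468


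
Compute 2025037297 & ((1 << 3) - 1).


2025037297 & 7 = 1

1


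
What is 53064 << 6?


0b1100111101001000 << 6 = 0b1100111101001000000000 = 3396096

3396096


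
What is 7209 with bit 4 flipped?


7209 ^ (1 << 4) = 7209 ^ 16 = 7225

7225


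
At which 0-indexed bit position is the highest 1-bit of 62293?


0b1111001101010101. Highest set bit at position 15

15


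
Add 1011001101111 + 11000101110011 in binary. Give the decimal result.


1011001101111 + 11000101110011 = 100011111100010 = 18402

18402


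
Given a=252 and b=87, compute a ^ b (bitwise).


252 ^ 87 = 171

171


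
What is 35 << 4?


0b100011 << 4 = 0b1000110000 = 560

560


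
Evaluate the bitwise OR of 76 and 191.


0b1001100 | 0b10111111 = 0b11111111 = 255

255


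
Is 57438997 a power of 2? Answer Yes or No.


0b11011011000111001100010101. Multiple bits set => No

No


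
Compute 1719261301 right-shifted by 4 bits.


0b1100110011110011101100001110101 >> 4 = 0b110011001111001110110000111 = 107453831

107453831


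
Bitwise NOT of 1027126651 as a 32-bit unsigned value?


~0b111101001110001011010101111011 = 0b11000010110001110100101010000100 = 3267840644 (32-bit unsigned)

3267840644


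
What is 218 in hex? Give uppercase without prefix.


218 = DA hex

DA


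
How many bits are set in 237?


0b11101101 has 6 set bits

6


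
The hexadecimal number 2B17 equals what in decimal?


2B17 hex = 11031 decimal

11031


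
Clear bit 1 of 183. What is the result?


183 & ~(1 << 1) = 181

181


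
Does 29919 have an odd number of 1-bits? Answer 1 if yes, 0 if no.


0b111010011011111 has 11 ones => parity 1

1


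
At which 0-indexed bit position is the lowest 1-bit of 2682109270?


0b10011111110111011011110101010110. Lowest set bit at position 1

1


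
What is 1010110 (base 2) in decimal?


1010110 in decimal = 86

86


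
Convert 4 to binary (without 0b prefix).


4 = 100 in binary

100


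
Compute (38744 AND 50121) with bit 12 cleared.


Step 1: 38744 & 50121 = 33608
Step 2: 33608 & ~(1 << 12) = 33608

33608


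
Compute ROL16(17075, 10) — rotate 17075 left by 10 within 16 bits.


Rotate 0b100001010110011 left by 10 (16-bit) = 0b1100110100001010 = 52490

52490


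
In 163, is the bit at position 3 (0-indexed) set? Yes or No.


0b10100011, bit 3 = 0. No

No


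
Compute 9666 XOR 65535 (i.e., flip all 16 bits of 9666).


9666 ^ 65535 = 55869

55869


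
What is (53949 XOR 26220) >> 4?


Step 1: 53949 ^ 26220 = 46289
Step 2: 46289 >> 4 = 2893

2893


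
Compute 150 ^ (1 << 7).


150 ^ (1 << 7) = 150 ^ 128 = 22

22


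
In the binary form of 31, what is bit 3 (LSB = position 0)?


0b11111, position 3 = 1

1


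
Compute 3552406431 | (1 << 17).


3552406431 | (1 << 17) = 3552406431 | 131072 = 3552537503

3552537503


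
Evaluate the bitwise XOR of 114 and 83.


0b1110010 ^ 0b1010011 = 0b100001 = 33

33


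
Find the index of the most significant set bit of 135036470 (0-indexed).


0b1000000011000111111000110110. Highest set bit at position 27

27


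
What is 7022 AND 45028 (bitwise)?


0b1101101101110 & 0b1010111111100100 = 0b101101100100 = 2916

2916


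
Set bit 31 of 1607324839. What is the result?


1607324839 | (1 << 31) = 1607324839 | 2147483648 = 3754808487

3754808487


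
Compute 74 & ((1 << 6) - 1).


74 & 63 = 10

10


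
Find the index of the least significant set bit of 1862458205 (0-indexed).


0b1101111000000101101101101011101. Lowest set bit at position 0

0


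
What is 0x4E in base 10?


4E hex = 78 decimal

78


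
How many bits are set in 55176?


0b1101011110001000 has 8 set bits

8


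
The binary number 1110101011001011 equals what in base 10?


1110101011001011 in decimal = 60107

60107


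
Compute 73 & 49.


0b1001001 & 0b110001 = 0b1 = 1

1


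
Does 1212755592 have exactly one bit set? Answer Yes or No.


0b1001000010010010010111010001000. Multiple bits set => No

No


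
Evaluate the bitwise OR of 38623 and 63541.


0b1001011011011111 | 0b1111100000110101 = 0b1111111011111111 = 65279

65279


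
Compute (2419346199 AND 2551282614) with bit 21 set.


Step 1: 2419346199 & 2551282614 = 2416986902
Step 2: 2416986902 | (1 << 21) = 2416986902 | 2097152 = 2419084054

2419084054


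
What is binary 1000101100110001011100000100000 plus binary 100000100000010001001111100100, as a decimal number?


1000101100110001011100000100000 + 100000100000010001001111100100 = 1100110000110011100110000000100 = 1712966660

1712966660


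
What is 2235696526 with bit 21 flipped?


2235696526 ^ (1 << 21) = 2235696526 ^ 2097152 = 2237793678

2237793678


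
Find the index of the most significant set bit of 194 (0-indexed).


0b11000010. Highest set bit at position 7

7


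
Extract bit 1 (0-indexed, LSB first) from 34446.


0b1000011010001110, position 1 = 1

1


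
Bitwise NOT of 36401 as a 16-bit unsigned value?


~0b1000111000110001 = 0b111000111001110 = 29134 (16-bit unsigned)

29134


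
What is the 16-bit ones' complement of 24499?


24499 ^ 65535 = 41036

41036


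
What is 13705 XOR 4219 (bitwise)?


0b11010110001001 ^ 0b1000001111011 = 0b10010111110010 = 9714

9714


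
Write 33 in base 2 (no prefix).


33 = 100001 in binary

100001


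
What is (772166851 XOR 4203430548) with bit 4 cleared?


Step 1: 772166851 ^ 4203430548 = 3566016087
Step 2: 3566016087 & ~(1 << 4) = 3566016071

3566016071


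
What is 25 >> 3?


0b11001 >> 3 = 0b11 = 3

3


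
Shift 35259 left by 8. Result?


0b1000100110111011 << 8 = 0b100010011011101100000000 = 9026304

9026304


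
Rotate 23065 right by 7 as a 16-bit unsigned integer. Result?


Rotate 0b101101000011001 right by 7 (16-bit) = 0b11001010110100 = 12980

12980


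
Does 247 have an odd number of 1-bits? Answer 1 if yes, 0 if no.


0b11110111 has 7 ones => parity 1

1


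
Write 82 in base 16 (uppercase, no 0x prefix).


82 = 52 hex

52


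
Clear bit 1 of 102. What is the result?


102 & ~(1 << 1) = 100

100


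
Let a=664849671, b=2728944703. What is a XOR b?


664849671 ^ 2728944703 = 2231937336

2231937336


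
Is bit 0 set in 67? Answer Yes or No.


0b1000011, bit 0 = 1. Yes

Yes


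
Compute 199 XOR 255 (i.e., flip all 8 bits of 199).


199 ^ 255 = 56

56


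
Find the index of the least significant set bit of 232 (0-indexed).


0b11101000. Lowest set bit at position 3

3


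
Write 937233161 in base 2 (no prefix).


937233161 = 110111110111010000101100001001 in binary

110111110111010000101100001001


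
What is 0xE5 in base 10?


E5 hex = 229 decimal

229


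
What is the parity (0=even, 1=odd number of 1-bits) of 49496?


0b1100000101011000 has 6 ones => parity 0

0


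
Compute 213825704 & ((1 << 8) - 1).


213825704 & 255 = 168

168


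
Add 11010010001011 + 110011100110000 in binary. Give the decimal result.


11010010001011 + 110011100110000 = 1001101110111011 = 39867

39867


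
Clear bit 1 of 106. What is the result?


106 & ~(1 << 1) = 104

104


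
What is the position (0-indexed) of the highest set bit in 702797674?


0b101001111000111101011101101010. Highest set bit at position 29

29


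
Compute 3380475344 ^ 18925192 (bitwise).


0b11001001011111011111010111010000 ^ 0b1001000001100011010001000 = 0b11001000010111010011001101011000 = 3361551192

3361551192


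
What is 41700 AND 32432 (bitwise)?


0b1010001011100100 & 0b111111010110000 = 0b10001010100000 = 8864

8864


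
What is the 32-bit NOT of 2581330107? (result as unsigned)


~0b10011001110110111111100010111011 = 0b1100110001001000000011101000100 = 1713637188 (32-bit unsigned)

1713637188


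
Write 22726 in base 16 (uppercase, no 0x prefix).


22726 = 58C6 hex

58C6


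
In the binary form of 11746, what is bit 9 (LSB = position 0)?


0b10110111100010, position 9 = 0

0


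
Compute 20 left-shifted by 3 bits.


0b10100 << 3 = 0b10100000 = 160

160


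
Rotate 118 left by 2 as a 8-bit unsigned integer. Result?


Rotate 0b1110110 left by 2 (8-bit) = 0b11011001 = 217

217


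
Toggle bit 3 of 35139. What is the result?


35139 ^ (1 << 3) = 35139 ^ 8 = 35147

35147


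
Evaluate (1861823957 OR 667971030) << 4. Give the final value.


Step 1: 1861823957 | 667971030 = 1878617559
Step 2: 1878617559 << 4 = 30057880944

30057880944


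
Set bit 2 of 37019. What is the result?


37019 | (1 << 2) = 37019 | 4 = 37023

37023


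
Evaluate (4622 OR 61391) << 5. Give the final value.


Step 1: 4622 | 61391 = 65487
Step 2: 65487 << 5 = 2095584

2095584


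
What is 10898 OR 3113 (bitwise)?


0b10101010010010 | 0b110000101001 = 0b10111010111011 = 11963

11963


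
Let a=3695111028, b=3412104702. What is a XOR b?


3695111028 ^ 3412104702 = 392068746

392068746


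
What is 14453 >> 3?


0b11100001110101 >> 3 = 0b11100001110 = 1806

1806


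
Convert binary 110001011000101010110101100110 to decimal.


110001011000101010110101100110 in decimal = 828550502

828550502


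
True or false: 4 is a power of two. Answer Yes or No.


0b100. Only one bit set => Yes

Yes


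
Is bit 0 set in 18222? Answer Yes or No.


0b100011100101110, bit 0 = 0. No

No


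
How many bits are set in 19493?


0b100110000100101 has 6 set bits

6


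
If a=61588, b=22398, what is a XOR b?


61588 ^ 22398 = 42986

42986


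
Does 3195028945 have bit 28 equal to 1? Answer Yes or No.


0b10111110011100000100010111010001, bit 28 = 1. Yes

Yes


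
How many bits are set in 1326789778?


0b1001111000101010011010010010010 has 14 set bits

14


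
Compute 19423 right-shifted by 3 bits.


0b100101111011111 >> 3 = 0b100101111011 = 2427

2427


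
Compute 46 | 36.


0b101110 | 0b100100 = 0b101110 = 46

46


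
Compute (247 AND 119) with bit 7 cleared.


Step 1: 247 & 119 = 119
Step 2: 119 & ~(1 << 7) = 119

119


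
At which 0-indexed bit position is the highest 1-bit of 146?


0b10010010. Highest set bit at position 7

7


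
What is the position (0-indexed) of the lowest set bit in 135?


0b10000111. Lowest set bit at position 0

0


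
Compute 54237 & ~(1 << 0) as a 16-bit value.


54237 & ~(1 << 0) = 54236

54236


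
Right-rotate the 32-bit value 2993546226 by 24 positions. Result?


Rotate 0b10110010011011011110001111110010 right by 24 (32-bit) = 0b1101101111000111111001010110010 = 1843655346

1843655346


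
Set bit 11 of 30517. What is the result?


30517 | (1 << 11) = 30517 | 2048 = 32565

32565


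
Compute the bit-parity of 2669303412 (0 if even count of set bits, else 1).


0b10011111000110100101011001110100 has 17 ones => parity 1

1


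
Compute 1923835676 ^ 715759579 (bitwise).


0b1110010101010110110011100011100 ^ 0b101010101010011001111111011011 = 0b1011000000000101111100011000111 = 1476589767

1476589767


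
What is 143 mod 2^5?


143 & 31 = 15

15


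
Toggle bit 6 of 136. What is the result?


136 ^ (1 << 6) = 136 ^ 64 = 200

200


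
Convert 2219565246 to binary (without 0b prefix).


2219565246 = 10000100010010111110000010111110 in binary

10000100010010111110000010111110


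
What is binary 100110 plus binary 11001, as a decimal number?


100110 + 11001 = 111111 = 63

63


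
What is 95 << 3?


0b1011111 << 3 = 0b1011111000 = 760

760


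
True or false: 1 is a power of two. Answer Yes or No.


0b1. Only one bit set => Yes

Yes


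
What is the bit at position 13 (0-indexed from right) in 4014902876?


0b11101111010011101000111001011100, position 13 = 0

0


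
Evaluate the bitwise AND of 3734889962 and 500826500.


0b11011110100111011110010111101010 & 0b11101110110100000000110000100 = 0b11100100110000000000110000000 = 479723904

479723904


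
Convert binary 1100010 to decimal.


1100010 in decimal = 98

98


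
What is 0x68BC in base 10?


68BC hex = 26812 decimal

26812


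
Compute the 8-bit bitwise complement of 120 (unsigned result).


~0b1111000 = 0b10000111 = 135 (8-bit unsigned)

135


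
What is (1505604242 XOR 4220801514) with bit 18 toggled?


Step 1: 1505604242 ^ 4220801514 = 2720654200
Step 2: 2720654200 ^ (1 << 18) = 2720654200 ^ 262144 = 2720916344

2720916344


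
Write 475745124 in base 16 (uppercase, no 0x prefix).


475745124 = 1C5B4B64 hex

1C5B4B64


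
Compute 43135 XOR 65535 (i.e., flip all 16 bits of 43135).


43135 ^ 65535 = 22400

22400


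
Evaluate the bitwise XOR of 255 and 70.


0b11111111 ^ 0b1000110 = 0b10111001 = 185

185


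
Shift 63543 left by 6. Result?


0b1111100000110111 << 6 = 0b1111100000110111000000 = 4066752

4066752


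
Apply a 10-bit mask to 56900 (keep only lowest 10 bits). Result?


56900 & 1023 = 580

580


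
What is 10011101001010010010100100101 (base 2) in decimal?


10011101001010010010100100101 in decimal = 329590053

329590053


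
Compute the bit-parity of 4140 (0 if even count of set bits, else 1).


0b1000000101100 has 4 ones => parity 0

0


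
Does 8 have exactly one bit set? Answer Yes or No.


0b1000. Only one bit set => Yes

Yes


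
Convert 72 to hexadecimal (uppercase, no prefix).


72 = 48 hex

48


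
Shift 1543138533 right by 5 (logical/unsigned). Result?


0b1011011111110100110110011100101 >> 5 = 0b10110111111101001101100111 = 48223079

48223079


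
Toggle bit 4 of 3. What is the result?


3 ^ (1 << 4) = 3 ^ 16 = 19

19


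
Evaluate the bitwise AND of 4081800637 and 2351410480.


0b11110011010010110101010110111101 & 0b10001100001001111010110100110000 = 0b10000000000000110000010100110000 = 2147681584

2147681584
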